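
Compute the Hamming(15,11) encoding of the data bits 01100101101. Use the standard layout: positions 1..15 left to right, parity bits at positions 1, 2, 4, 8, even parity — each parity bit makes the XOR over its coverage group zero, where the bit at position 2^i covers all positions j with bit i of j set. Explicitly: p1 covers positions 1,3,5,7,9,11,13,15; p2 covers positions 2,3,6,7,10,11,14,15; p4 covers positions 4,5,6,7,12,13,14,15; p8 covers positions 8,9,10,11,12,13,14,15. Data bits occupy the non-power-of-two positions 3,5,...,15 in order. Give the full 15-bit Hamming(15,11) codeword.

Place data bits at non-power-of-two positions: b3=0, b5=1, b6=1, b7=0, b9=0, b10=1, b11=0, b12=1, b13=1, b14=0, b15=1.
p1 = XOR of data positions {3,5,7,9,11,13,15} = 0⊕1⊕0⊕0⊕0⊕1⊕1 = 1
p2 = XOR of data positions {3,6,7,10,11,14,15} = 0⊕1⊕0⊕1⊕0⊕0⊕1 = 1
p4 = XOR of data positions {5,6,7,12,13,14,15} = 1⊕1⊕0⊕1⊕1⊕0⊕1 = 1
p8 = XOR of data positions {9,10,11,12,13,14,15} = 0⊕1⊕0⊕1⊕1⊕0⊕1 = 0
Codeword b1..b15 = 110111000101101

110111000101101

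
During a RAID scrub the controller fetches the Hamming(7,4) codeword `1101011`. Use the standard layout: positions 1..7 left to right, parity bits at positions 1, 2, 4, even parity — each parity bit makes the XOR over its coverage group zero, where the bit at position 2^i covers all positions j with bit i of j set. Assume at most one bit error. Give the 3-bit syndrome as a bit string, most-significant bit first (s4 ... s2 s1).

110

s1: b1⊕b3⊕b5⊕b7 = 1⊕0⊕0⊕1 = 0
s2: b2⊕b3⊕b6⊕b7 = 1⊕0⊕1⊕1 = 1
s4: b4⊕b5⊕b6⊕b7 = 1⊕0⊕1⊕1 = 1
Syndrome (s4...s1) = 110 → position 6.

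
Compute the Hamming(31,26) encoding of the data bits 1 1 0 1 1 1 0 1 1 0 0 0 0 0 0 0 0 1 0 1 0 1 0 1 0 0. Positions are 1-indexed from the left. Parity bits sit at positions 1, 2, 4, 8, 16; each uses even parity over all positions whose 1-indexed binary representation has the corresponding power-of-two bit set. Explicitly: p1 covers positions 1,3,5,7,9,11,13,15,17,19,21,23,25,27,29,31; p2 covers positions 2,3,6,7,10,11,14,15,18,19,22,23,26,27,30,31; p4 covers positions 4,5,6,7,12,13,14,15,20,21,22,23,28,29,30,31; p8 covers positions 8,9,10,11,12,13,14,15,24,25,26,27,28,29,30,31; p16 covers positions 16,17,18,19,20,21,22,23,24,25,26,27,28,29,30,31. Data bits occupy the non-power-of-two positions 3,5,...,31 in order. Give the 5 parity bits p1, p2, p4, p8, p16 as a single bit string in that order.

11010

Place data bits at non-power-of-two positions: b3=1, b5=1, b6=0, b7=1, b9=1, b10=1, b11=0, b12=1, b13=1, b14=0, b15=0, b17=0, b18=0, b19=0, b20=0, b21=0, b22=0, b23=1, b24=0, b25=1, b26=0, b27=1, b28=0, b29=1, b30=0, b31=0.
p1 = XOR of data positions {3,5,7,9,11,13,15,17,19,21,23,25,27,29,31} = 1⊕1⊕1⊕1⊕0⊕1⊕0⊕0⊕0⊕0⊕1⊕1⊕1⊕1⊕0 = 1
p2 = XOR of data positions {3,6,7,10,11,14,15,18,19,22,23,26,27,30,31} = 1⊕0⊕1⊕1⊕0⊕0⊕0⊕0⊕0⊕0⊕1⊕0⊕1⊕0⊕0 = 1
p4 = XOR of data positions {5,6,7,12,13,14,15,20,21,22,23,28,29,30,31} = 1⊕0⊕1⊕1⊕1⊕0⊕0⊕0⊕0⊕0⊕1⊕0⊕1⊕0⊕0 = 0
p8 = XOR of data positions {9,10,11,12,13,14,15,24,25,26,27,28,29,30,31} = 1⊕1⊕0⊕1⊕1⊕0⊕0⊕0⊕1⊕0⊕1⊕0⊕1⊕0⊕0 = 1
p16 = XOR of data positions {17,18,19,20,21,22,23,24,25,26,27,28,29,30,31} = 0⊕0⊕0⊕0⊕0⊕0⊕1⊕0⊕1⊕0⊕1⊕0⊕1⊕0⊕0 = 0
Parity bits p1,p2,p4,p8,p16 = 11010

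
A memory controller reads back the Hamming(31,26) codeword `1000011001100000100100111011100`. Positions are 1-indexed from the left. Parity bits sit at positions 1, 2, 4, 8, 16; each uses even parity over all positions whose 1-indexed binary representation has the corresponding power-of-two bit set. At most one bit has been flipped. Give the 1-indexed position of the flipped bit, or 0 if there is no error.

s1: b1⊕b3⊕b5⊕b7⊕b9⊕b11⊕b13⊕b15⊕b17⊕b19⊕b21⊕b23⊕b25⊕b27⊕b29⊕b31 = 1⊕0⊕0⊕1⊕0⊕1⊕0⊕0⊕1⊕0⊕0⊕1⊕1⊕1⊕1⊕0 = 0
s2: b2⊕b3⊕b6⊕b7⊕b10⊕b11⊕b14⊕b15⊕b18⊕b19⊕b22⊕b23⊕b26⊕b27⊕b30⊕b31 = 0⊕0⊕1⊕1⊕1⊕1⊕0⊕0⊕0⊕0⊕0⊕1⊕0⊕1⊕0⊕0 = 0
s4: b4⊕b5⊕b6⊕b7⊕b12⊕b13⊕b14⊕b15⊕b20⊕b21⊕b22⊕b23⊕b28⊕b29⊕b30⊕b31 = 0⊕0⊕1⊕1⊕0⊕0⊕0⊕0⊕1⊕0⊕0⊕1⊕1⊕1⊕0⊕0 = 0
s8: b8⊕b9⊕b10⊕b11⊕b12⊕b13⊕b14⊕b15⊕b24⊕b25⊕b26⊕b27⊕b28⊕b29⊕b30⊕b31 = 0⊕0⊕1⊕1⊕0⊕0⊕0⊕0⊕1⊕1⊕0⊕1⊕1⊕1⊕0⊕0 = 1
s16: b16⊕b17⊕b18⊕b19⊕b20⊕b21⊕b22⊕b23⊕b24⊕b25⊕b26⊕b27⊕b28⊕b29⊕b30⊕b31 = 0⊕1⊕0⊕0⊕1⊕0⊕0⊕1⊕1⊕1⊕0⊕1⊕1⊕1⊕0⊕0 = 0
Syndrome (s16...s1) = 01000 → position 8.

8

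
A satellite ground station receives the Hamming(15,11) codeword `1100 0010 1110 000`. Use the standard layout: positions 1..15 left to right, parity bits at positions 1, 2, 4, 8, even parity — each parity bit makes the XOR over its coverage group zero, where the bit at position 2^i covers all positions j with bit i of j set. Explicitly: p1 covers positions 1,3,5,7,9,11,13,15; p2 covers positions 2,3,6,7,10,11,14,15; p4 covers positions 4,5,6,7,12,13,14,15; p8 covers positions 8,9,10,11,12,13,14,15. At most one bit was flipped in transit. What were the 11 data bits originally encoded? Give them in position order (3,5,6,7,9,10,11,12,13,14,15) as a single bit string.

00011111000

s1: b1⊕b3⊕b5⊕b7⊕b9⊕b11⊕b13⊕b15 = 1⊕0⊕0⊕1⊕1⊕1⊕0⊕0 = 0
s2: b2⊕b3⊕b6⊕b7⊕b10⊕b11⊕b14⊕b15 = 1⊕0⊕0⊕1⊕1⊕1⊕0⊕0 = 0
s4: b4⊕b5⊕b6⊕b7⊕b12⊕b13⊕b14⊕b15 = 0⊕0⊕0⊕1⊕0⊕0⊕0⊕0 = 1
s8: b8⊕b9⊕b10⊕b11⊕b12⊕b13⊕b14⊕b15 = 0⊕1⊕1⊕1⊕0⊕0⊕0⊕0 = 1
Syndrome (s8...s1) = 1100 → position 12.
Flip bit 12: corrected codeword = 110000101111000
Data bits at positions 3,5,6,7,9,10,11,12,13,14,15: 00011111000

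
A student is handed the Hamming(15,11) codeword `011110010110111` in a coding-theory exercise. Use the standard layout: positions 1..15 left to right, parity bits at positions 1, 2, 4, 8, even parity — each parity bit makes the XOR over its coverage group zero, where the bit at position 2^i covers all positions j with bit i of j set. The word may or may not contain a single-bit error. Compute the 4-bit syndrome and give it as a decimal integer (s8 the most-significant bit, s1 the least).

s1: b1⊕b3⊕b5⊕b7⊕b9⊕b11⊕b13⊕b15 = 0⊕1⊕1⊕0⊕0⊕1⊕1⊕1 = 1
s2: b2⊕b3⊕b6⊕b7⊕b10⊕b11⊕b14⊕b15 = 1⊕1⊕0⊕0⊕1⊕1⊕1⊕1 = 0
s4: b4⊕b5⊕b6⊕b7⊕b12⊕b13⊕b14⊕b15 = 1⊕1⊕0⊕0⊕0⊕1⊕1⊕1 = 1
s8: b8⊕b9⊕b10⊕b11⊕b12⊕b13⊕b14⊕b15 = 1⊕0⊕1⊕1⊕0⊕1⊕1⊕1 = 0
Syndrome (s8...s1) = 0101 → position 5.

5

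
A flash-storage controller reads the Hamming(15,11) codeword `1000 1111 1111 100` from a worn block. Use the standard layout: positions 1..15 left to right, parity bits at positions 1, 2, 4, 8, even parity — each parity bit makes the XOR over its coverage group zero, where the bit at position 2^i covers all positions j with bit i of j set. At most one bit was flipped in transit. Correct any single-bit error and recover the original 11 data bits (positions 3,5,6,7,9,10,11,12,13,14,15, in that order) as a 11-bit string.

s1: b1⊕b3⊕b5⊕b7⊕b9⊕b11⊕b13⊕b15 = 1⊕0⊕1⊕1⊕1⊕1⊕1⊕0 = 0
s2: b2⊕b3⊕b6⊕b7⊕b10⊕b11⊕b14⊕b15 = 0⊕0⊕1⊕1⊕1⊕1⊕0⊕0 = 0
s4: b4⊕b5⊕b6⊕b7⊕b12⊕b13⊕b14⊕b15 = 0⊕1⊕1⊕1⊕1⊕1⊕0⊕0 = 1
s8: b8⊕b9⊕b10⊕b11⊕b12⊕b13⊕b14⊕b15 = 1⊕1⊕1⊕1⊕1⊕1⊕0⊕0 = 0
Syndrome (s8...s1) = 0100 → position 4.
Flip bit 4: corrected codeword = 100111111111100
Data bits at positions 3,5,6,7,9,10,11,12,13,14,15: 01111111100

01111111100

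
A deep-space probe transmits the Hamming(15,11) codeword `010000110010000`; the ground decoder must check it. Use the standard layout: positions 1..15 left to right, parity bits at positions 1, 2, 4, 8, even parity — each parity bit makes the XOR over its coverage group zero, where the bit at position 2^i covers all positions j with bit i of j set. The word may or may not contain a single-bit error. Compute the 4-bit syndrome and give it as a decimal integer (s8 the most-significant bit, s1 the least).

6

s1: b1⊕b3⊕b5⊕b7⊕b9⊕b11⊕b13⊕b15 = 0⊕0⊕0⊕1⊕0⊕1⊕0⊕0 = 0
s2: b2⊕b3⊕b6⊕b7⊕b10⊕b11⊕b14⊕b15 = 1⊕0⊕0⊕1⊕0⊕1⊕0⊕0 = 1
s4: b4⊕b5⊕b6⊕b7⊕b12⊕b13⊕b14⊕b15 = 0⊕0⊕0⊕1⊕0⊕0⊕0⊕0 = 1
s8: b8⊕b9⊕b10⊕b11⊕b12⊕b13⊕b14⊕b15 = 1⊕0⊕0⊕1⊕0⊕0⊕0⊕0 = 0
Syndrome (s8...s1) = 0110 → position 6.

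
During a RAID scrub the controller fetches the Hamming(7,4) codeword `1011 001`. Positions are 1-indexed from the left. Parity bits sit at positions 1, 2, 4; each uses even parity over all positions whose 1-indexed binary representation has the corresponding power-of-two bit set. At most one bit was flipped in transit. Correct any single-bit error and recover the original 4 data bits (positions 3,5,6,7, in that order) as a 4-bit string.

s1: b1⊕b3⊕b5⊕b7 = 1⊕1⊕0⊕1 = 1
s2: b2⊕b3⊕b6⊕b7 = 0⊕1⊕0⊕1 = 0
s4: b4⊕b5⊕b6⊕b7 = 1⊕0⊕0⊕1 = 0
Syndrome (s4...s1) = 001 → position 1.
Flip bit 1: corrected codeword = 0011001
Data bits at positions 3,5,6,7: 1001

1001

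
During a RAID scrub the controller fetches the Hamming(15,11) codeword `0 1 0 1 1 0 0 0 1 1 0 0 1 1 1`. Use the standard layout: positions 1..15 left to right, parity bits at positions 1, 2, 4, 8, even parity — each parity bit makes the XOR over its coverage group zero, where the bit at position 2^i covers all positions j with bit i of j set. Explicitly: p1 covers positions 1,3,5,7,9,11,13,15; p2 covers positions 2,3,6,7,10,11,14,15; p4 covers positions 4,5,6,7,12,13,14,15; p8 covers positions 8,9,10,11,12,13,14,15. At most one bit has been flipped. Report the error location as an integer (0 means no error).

12

s1: b1⊕b3⊕b5⊕b7⊕b9⊕b11⊕b13⊕b15 = 0⊕0⊕1⊕0⊕1⊕0⊕1⊕1 = 0
s2: b2⊕b3⊕b6⊕b7⊕b10⊕b11⊕b14⊕b15 = 1⊕0⊕0⊕0⊕1⊕0⊕1⊕1 = 0
s4: b4⊕b5⊕b6⊕b7⊕b12⊕b13⊕b14⊕b15 = 1⊕1⊕0⊕0⊕0⊕1⊕1⊕1 = 1
s8: b8⊕b9⊕b10⊕b11⊕b12⊕b13⊕b14⊕b15 = 0⊕1⊕1⊕0⊕0⊕1⊕1⊕1 = 1
Syndrome (s8...s1) = 1100 → position 12.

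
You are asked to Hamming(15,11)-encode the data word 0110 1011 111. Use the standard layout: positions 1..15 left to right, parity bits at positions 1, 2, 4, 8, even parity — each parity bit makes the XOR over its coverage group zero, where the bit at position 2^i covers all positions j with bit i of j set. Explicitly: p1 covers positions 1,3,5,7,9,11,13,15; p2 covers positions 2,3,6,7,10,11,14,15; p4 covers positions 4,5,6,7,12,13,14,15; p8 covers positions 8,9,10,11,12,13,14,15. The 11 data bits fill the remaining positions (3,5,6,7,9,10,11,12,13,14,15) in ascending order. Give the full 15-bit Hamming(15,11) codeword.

Place data bits at non-power-of-two positions: b3=0, b5=1, b6=1, b7=0, b9=1, b10=0, b11=1, b12=1, b13=1, b14=1, b15=1.
p1 = XOR of data positions {3,5,7,9,11,13,15} = 0⊕1⊕0⊕1⊕1⊕1⊕1 = 1
p2 = XOR of data positions {3,6,7,10,11,14,15} = 0⊕1⊕0⊕0⊕1⊕1⊕1 = 0
p4 = XOR of data positions {5,6,7,12,13,14,15} = 1⊕1⊕0⊕1⊕1⊕1⊕1 = 0
p8 = XOR of data positions {9,10,11,12,13,14,15} = 1⊕0⊕1⊕1⊕1⊕1⊕1 = 0
Codeword b1..b15 = 100011001011111

100011001011111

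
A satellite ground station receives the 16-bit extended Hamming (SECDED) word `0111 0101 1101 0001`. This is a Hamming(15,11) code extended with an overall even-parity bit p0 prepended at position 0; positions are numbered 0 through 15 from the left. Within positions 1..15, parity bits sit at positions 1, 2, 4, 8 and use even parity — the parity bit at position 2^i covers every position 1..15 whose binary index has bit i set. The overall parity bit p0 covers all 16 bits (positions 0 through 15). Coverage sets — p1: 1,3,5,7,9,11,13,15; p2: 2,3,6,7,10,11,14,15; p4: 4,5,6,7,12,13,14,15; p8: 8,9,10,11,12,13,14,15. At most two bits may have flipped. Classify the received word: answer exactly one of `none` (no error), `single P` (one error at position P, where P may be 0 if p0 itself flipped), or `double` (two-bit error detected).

s1: b1⊕b3⊕b5⊕b7⊕b9⊕b11⊕b13⊕b15 = 1⊕1⊕1⊕1⊕1⊕1⊕0⊕1 = 1
s2: b2⊕b3⊕b6⊕b7⊕b10⊕b11⊕b14⊕b15 = 1⊕1⊕0⊕1⊕0⊕1⊕0⊕1 = 1
s4: b4⊕b5⊕b6⊕b7⊕b12⊕b13⊕b14⊕b15 = 0⊕1⊕0⊕1⊕0⊕0⊕0⊕1 = 1
s8: b8⊕b9⊕b10⊕b11⊕b12⊕b13⊕b14⊕b15 = 1⊕1⊕0⊕1⊕0⊕0⊕0⊕1 = 0
Syndrome (s8...s1) = 0111 → position 7.
Overall parity (XOR of all 16 bits, including p0): 0⊕1⊕1⊕1⊕0⊕1⊕0⊕1⊕1⊕1⊕0⊕1⊕0⊕0⊕0⊕1 = 1
Overall=1, syndrome position=7 → single-bit error at position 7.

single 7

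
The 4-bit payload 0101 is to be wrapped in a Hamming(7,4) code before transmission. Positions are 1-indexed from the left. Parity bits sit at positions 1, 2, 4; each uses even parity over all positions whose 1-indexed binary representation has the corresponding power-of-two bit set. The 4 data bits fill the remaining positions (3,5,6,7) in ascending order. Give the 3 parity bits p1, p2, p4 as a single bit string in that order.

010

Place data bits at non-power-of-two positions: b3=0, b5=1, b6=0, b7=1.
p1 = XOR of data positions {3,5,7} = 0⊕1⊕1 = 0
p2 = XOR of data positions {3,6,7} = 0⊕0⊕1 = 1
p4 = XOR of data positions {5,6,7} = 1⊕0⊕1 = 0
Parity bits p1,p2,p4 = 010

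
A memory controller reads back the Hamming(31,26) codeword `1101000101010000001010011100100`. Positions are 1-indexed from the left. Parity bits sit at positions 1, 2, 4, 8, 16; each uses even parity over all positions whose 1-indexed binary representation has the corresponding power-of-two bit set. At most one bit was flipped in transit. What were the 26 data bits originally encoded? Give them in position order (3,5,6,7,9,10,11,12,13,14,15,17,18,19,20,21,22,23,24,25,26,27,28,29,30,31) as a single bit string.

00001101000001010011100100

s1: b1⊕b3⊕b5⊕b7⊕b9⊕b11⊕b13⊕b15⊕b17⊕b19⊕b21⊕b23⊕b25⊕b27⊕b29⊕b31 = 1⊕0⊕0⊕0⊕0⊕0⊕0⊕0⊕0⊕1⊕1⊕0⊕1⊕0⊕1⊕0 = 1
s2: b2⊕b3⊕b6⊕b7⊕b10⊕b11⊕b14⊕b15⊕b18⊕b19⊕b22⊕b23⊕b26⊕b27⊕b30⊕b31 = 1⊕0⊕0⊕0⊕1⊕0⊕0⊕0⊕0⊕1⊕0⊕0⊕1⊕0⊕0⊕0 = 0
s4: b4⊕b5⊕b6⊕b7⊕b12⊕b13⊕b14⊕b15⊕b20⊕b21⊕b22⊕b23⊕b28⊕b29⊕b30⊕b31 = 1⊕0⊕0⊕0⊕1⊕0⊕0⊕0⊕0⊕1⊕0⊕0⊕0⊕1⊕0⊕0 = 0
s8: b8⊕b9⊕b10⊕b11⊕b12⊕b13⊕b14⊕b15⊕b24⊕b25⊕b26⊕b27⊕b28⊕b29⊕b30⊕b31 = 1⊕0⊕1⊕0⊕1⊕0⊕0⊕0⊕1⊕1⊕1⊕0⊕0⊕1⊕0⊕0 = 1
s16: b16⊕b17⊕b18⊕b19⊕b20⊕b21⊕b22⊕b23⊕b24⊕b25⊕b26⊕b27⊕b28⊕b29⊕b30⊕b31 = 0⊕0⊕0⊕1⊕0⊕1⊕0⊕0⊕1⊕1⊕1⊕0⊕0⊕1⊕0⊕0 = 0
Syndrome (s16...s1) = 01001 → position 9.
Flip bit 9: corrected codeword = 1101000111010000001010011100100
Data bits at positions 3,5,6,7,9,10,11,12,13,14,15,17,18,19,20,21,22,23,24,25,26,27,28,29,30,31: 00001101000001010011100100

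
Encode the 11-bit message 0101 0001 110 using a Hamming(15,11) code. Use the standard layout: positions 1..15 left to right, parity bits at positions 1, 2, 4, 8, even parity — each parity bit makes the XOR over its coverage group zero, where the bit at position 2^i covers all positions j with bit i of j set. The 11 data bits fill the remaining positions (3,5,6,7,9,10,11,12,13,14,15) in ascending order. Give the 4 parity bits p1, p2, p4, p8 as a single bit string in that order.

1011

Place data bits at non-power-of-two positions: b3=0, b5=1, b6=0, b7=1, b9=0, b10=0, b11=0, b12=1, b13=1, b14=1, b15=0.
p1 = XOR of data positions {3,5,7,9,11,13,15} = 0⊕1⊕1⊕0⊕0⊕1⊕0 = 1
p2 = XOR of data positions {3,6,7,10,11,14,15} = 0⊕0⊕1⊕0⊕0⊕1⊕0 = 0
p4 = XOR of data positions {5,6,7,12,13,14,15} = 1⊕0⊕1⊕1⊕1⊕1⊕0 = 1
p8 = XOR of data positions {9,10,11,12,13,14,15} = 0⊕0⊕0⊕1⊕1⊕1⊕0 = 1
Parity bits p1,p2,p4,p8 = 1011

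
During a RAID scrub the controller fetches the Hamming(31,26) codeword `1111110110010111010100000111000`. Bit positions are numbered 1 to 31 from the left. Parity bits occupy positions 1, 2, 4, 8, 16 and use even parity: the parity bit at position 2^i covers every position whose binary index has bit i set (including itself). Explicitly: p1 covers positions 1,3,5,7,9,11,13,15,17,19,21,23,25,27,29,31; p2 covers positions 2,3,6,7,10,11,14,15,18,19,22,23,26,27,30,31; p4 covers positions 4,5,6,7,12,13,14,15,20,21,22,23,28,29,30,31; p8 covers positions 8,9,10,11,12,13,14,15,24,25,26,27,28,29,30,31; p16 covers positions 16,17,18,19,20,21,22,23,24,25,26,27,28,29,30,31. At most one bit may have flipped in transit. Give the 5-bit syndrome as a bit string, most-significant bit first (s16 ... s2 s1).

s1: b1⊕b3⊕b5⊕b7⊕b9⊕b11⊕b13⊕b15⊕b17⊕b19⊕b21⊕b23⊕b25⊕b27⊕b29⊕b31 = 1⊕1⊕1⊕0⊕1⊕0⊕0⊕1⊕0⊕0⊕0⊕0⊕0⊕1⊕0⊕0 = 0
s2: b2⊕b3⊕b6⊕b7⊕b10⊕b11⊕b14⊕b15⊕b18⊕b19⊕b22⊕b23⊕b26⊕b27⊕b30⊕b31 = 1⊕1⊕1⊕0⊕0⊕0⊕1⊕1⊕1⊕0⊕0⊕0⊕1⊕1⊕0⊕0 = 0
s4: b4⊕b5⊕b6⊕b7⊕b12⊕b13⊕b14⊕b15⊕b20⊕b21⊕b22⊕b23⊕b28⊕b29⊕b30⊕b31 = 1⊕1⊕1⊕0⊕1⊕0⊕1⊕1⊕1⊕0⊕0⊕0⊕1⊕0⊕0⊕0 = 0
s8: b8⊕b9⊕b10⊕b11⊕b12⊕b13⊕b14⊕b15⊕b24⊕b25⊕b26⊕b27⊕b28⊕b29⊕b30⊕b31 = 1⊕1⊕0⊕0⊕1⊕0⊕1⊕1⊕0⊕0⊕1⊕1⊕1⊕0⊕0⊕0 = 0
s16: b16⊕b17⊕b18⊕b19⊕b20⊕b21⊕b22⊕b23⊕b24⊕b25⊕b26⊕b27⊕b28⊕b29⊕b30⊕b31 = 1⊕0⊕1⊕0⊕1⊕0⊕0⊕0⊕0⊕0⊕1⊕1⊕1⊕0⊕0⊕0 = 0
Syndrome (s16...s1) = 00000 → position 0 (no error).

00000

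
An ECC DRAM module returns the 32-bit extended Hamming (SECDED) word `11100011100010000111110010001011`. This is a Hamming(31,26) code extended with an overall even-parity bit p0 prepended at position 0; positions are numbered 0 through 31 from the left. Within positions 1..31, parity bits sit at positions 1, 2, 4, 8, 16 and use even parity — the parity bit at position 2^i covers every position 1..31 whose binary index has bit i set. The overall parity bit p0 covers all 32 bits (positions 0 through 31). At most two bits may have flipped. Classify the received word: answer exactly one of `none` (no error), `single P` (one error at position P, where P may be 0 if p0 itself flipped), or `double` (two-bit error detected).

s1: b1⊕b3⊕b5⊕b7⊕b9⊕b11⊕b13⊕b15⊕b17⊕b19⊕b21⊕b23⊕b25⊕b27⊕b29⊕b31 = 1⊕0⊕0⊕1⊕0⊕0⊕0⊕0⊕1⊕1⊕1⊕0⊕0⊕0⊕0⊕1 = 0
s2: b2⊕b3⊕b6⊕b7⊕b10⊕b11⊕b14⊕b15⊕b18⊕b19⊕b22⊕b23⊕b26⊕b27⊕b30⊕b31 = 1⊕0⊕1⊕1⊕0⊕0⊕0⊕0⊕1⊕1⊕0⊕0⊕0⊕0⊕1⊕1 = 1
s4: b4⊕b5⊕b6⊕b7⊕b12⊕b13⊕b14⊕b15⊕b20⊕b21⊕b22⊕b23⊕b28⊕b29⊕b30⊕b31 = 0⊕0⊕1⊕1⊕1⊕0⊕0⊕0⊕1⊕1⊕0⊕0⊕1⊕0⊕1⊕1 = 0
s8: b8⊕b9⊕b10⊕b11⊕b12⊕b13⊕b14⊕b15⊕b24⊕b25⊕b26⊕b27⊕b28⊕b29⊕b30⊕b31 = 1⊕0⊕0⊕0⊕1⊕0⊕0⊕0⊕1⊕0⊕0⊕0⊕1⊕0⊕1⊕1 = 0
s16: b16⊕b17⊕b18⊕b19⊕b20⊕b21⊕b22⊕b23⊕b24⊕b25⊕b26⊕b27⊕b28⊕b29⊕b30⊕b31 = 0⊕1⊕1⊕1⊕1⊕1⊕0⊕0⊕1⊕0⊕0⊕0⊕1⊕0⊕1⊕1 = 1
Syndrome (s16...s1) = 10010 → position 18.
Overall parity (XOR of all 32 bits, including p0): 1⊕1⊕1⊕0⊕0⊕0⊕1⊕1⊕1⊕0⊕0⊕0⊕1⊕0⊕0⊕0⊕0⊕1⊕1⊕1⊕1⊕1⊕0⊕0⊕1⊕0⊕0⊕0⊕1⊕0⊕1⊕1 = 0
Overall=0, syndrome position=18 → double-bit error detected (uncorrectable).

double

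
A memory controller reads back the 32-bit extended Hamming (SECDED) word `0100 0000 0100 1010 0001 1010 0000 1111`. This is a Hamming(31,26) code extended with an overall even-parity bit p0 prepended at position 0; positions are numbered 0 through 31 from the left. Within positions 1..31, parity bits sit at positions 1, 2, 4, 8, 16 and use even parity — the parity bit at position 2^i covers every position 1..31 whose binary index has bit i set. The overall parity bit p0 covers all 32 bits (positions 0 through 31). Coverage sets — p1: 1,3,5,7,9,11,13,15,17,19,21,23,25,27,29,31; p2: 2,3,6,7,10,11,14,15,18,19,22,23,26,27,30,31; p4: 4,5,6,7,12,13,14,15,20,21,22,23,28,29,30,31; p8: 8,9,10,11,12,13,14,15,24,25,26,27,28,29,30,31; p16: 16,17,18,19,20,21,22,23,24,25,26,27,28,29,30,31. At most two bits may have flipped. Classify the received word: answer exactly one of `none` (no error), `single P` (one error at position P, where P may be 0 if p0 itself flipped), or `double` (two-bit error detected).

single 27

s1: b1⊕b3⊕b5⊕b7⊕b9⊕b11⊕b13⊕b15⊕b17⊕b19⊕b21⊕b23⊕b25⊕b27⊕b29⊕b31 = 1⊕0⊕0⊕0⊕1⊕0⊕0⊕0⊕0⊕1⊕0⊕0⊕0⊕0⊕1⊕1 = 1
s2: b2⊕b3⊕b6⊕b7⊕b10⊕b11⊕b14⊕b15⊕b18⊕b19⊕b22⊕b23⊕b26⊕b27⊕b30⊕b31 = 0⊕0⊕0⊕0⊕0⊕0⊕1⊕0⊕0⊕1⊕1⊕0⊕0⊕0⊕1⊕1 = 1
s4: b4⊕b5⊕b6⊕b7⊕b12⊕b13⊕b14⊕b15⊕b20⊕b21⊕b22⊕b23⊕b28⊕b29⊕b30⊕b31 = 0⊕0⊕0⊕0⊕1⊕0⊕1⊕0⊕1⊕0⊕1⊕0⊕1⊕1⊕1⊕1 = 0
s8: b8⊕b9⊕b10⊕b11⊕b12⊕b13⊕b14⊕b15⊕b24⊕b25⊕b26⊕b27⊕b28⊕b29⊕b30⊕b31 = 0⊕1⊕0⊕0⊕1⊕0⊕1⊕0⊕0⊕0⊕0⊕0⊕1⊕1⊕1⊕1 = 1
s16: b16⊕b17⊕b18⊕b19⊕b20⊕b21⊕b22⊕b23⊕b24⊕b25⊕b26⊕b27⊕b28⊕b29⊕b30⊕b31 = 0⊕0⊕0⊕1⊕1⊕0⊕1⊕0⊕0⊕0⊕0⊕0⊕1⊕1⊕1⊕1 = 1
Syndrome (s16...s1) = 11011 → position 27.
Overall parity (XOR of all 32 bits, including p0): 0⊕1⊕0⊕0⊕0⊕0⊕0⊕0⊕0⊕1⊕0⊕0⊕1⊕0⊕1⊕0⊕0⊕0⊕0⊕1⊕1⊕0⊕1⊕0⊕0⊕0⊕0⊕0⊕1⊕1⊕1⊕1 = 1
Overall=1, syndrome position=27 → single-bit error at position 27.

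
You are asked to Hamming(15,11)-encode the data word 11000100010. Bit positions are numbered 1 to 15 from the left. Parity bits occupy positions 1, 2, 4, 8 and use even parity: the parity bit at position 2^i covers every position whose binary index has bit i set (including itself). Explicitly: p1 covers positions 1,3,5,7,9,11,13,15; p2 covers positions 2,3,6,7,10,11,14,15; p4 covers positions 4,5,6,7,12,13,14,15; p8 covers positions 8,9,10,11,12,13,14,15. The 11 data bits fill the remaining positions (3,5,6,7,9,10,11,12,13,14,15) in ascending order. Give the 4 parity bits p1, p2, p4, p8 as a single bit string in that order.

0100

Place data bits at non-power-of-two positions: b3=1, b5=1, b6=0, b7=0, b9=0, b10=1, b11=0, b12=0, b13=0, b14=1, b15=0.
p1 = XOR of data positions {3,5,7,9,11,13,15} = 1⊕1⊕0⊕0⊕0⊕0⊕0 = 0
p2 = XOR of data positions {3,6,7,10,11,14,15} = 1⊕0⊕0⊕1⊕0⊕1⊕0 = 1
p4 = XOR of data positions {5,6,7,12,13,14,15} = 1⊕0⊕0⊕0⊕0⊕1⊕0 = 0
p8 = XOR of data positions {9,10,11,12,13,14,15} = 0⊕1⊕0⊕0⊕0⊕1⊕0 = 0
Parity bits p1,p2,p4,p8 = 0100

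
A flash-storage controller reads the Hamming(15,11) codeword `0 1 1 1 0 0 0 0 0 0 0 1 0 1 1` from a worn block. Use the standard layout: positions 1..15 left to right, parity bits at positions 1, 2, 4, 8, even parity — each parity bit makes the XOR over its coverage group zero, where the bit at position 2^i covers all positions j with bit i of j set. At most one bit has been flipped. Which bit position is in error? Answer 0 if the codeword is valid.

8

s1: b1⊕b3⊕b5⊕b7⊕b9⊕b11⊕b13⊕b15 = 0⊕1⊕0⊕0⊕0⊕0⊕0⊕1 = 0
s2: b2⊕b3⊕b6⊕b7⊕b10⊕b11⊕b14⊕b15 = 1⊕1⊕0⊕0⊕0⊕0⊕1⊕1 = 0
s4: b4⊕b5⊕b6⊕b7⊕b12⊕b13⊕b14⊕b15 = 1⊕0⊕0⊕0⊕1⊕0⊕1⊕1 = 0
s8: b8⊕b9⊕b10⊕b11⊕b12⊕b13⊕b14⊕b15 = 0⊕0⊕0⊕0⊕1⊕0⊕1⊕1 = 1
Syndrome (s8...s1) = 1000 → position 8.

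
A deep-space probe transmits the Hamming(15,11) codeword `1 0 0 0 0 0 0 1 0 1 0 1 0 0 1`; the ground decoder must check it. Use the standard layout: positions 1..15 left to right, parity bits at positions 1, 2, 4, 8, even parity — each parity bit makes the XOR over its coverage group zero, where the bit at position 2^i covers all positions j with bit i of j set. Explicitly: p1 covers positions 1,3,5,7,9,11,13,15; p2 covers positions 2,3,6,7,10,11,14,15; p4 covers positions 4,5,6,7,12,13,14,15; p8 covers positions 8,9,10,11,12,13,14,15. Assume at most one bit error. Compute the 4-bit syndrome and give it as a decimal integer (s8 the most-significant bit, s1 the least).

s1: b1⊕b3⊕b5⊕b7⊕b9⊕b11⊕b13⊕b15 = 1⊕0⊕0⊕0⊕0⊕0⊕0⊕1 = 0
s2: b2⊕b3⊕b6⊕b7⊕b10⊕b11⊕b14⊕b15 = 0⊕0⊕0⊕0⊕1⊕0⊕0⊕1 = 0
s4: b4⊕b5⊕b6⊕b7⊕b12⊕b13⊕b14⊕b15 = 0⊕0⊕0⊕0⊕1⊕0⊕0⊕1 = 0
s8: b8⊕b9⊕b10⊕b11⊕b12⊕b13⊕b14⊕b15 = 1⊕0⊕1⊕0⊕1⊕0⊕0⊕1 = 0
Syndrome (s8...s1) = 0000 → position 0 (no error).

0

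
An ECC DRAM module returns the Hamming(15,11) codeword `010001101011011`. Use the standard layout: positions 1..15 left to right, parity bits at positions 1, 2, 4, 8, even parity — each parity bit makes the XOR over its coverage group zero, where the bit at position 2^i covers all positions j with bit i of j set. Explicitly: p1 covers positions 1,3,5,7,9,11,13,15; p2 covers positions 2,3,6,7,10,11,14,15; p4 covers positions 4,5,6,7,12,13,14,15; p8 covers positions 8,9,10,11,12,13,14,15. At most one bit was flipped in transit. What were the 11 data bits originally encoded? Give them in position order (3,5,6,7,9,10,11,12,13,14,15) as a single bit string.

00111010011

s1: b1⊕b3⊕b5⊕b7⊕b9⊕b11⊕b13⊕b15 = 0⊕0⊕0⊕1⊕1⊕1⊕0⊕1 = 0
s2: b2⊕b3⊕b6⊕b7⊕b10⊕b11⊕b14⊕b15 = 1⊕0⊕1⊕1⊕0⊕1⊕1⊕1 = 0
s4: b4⊕b5⊕b6⊕b7⊕b12⊕b13⊕b14⊕b15 = 0⊕0⊕1⊕1⊕1⊕0⊕1⊕1 = 1
s8: b8⊕b9⊕b10⊕b11⊕b12⊕b13⊕b14⊕b15 = 0⊕1⊕0⊕1⊕1⊕0⊕1⊕1 = 1
Syndrome (s8...s1) = 1100 → position 12.
Flip bit 12: corrected codeword = 010001101010011
Data bits at positions 3,5,6,7,9,10,11,12,13,14,15: 00111010011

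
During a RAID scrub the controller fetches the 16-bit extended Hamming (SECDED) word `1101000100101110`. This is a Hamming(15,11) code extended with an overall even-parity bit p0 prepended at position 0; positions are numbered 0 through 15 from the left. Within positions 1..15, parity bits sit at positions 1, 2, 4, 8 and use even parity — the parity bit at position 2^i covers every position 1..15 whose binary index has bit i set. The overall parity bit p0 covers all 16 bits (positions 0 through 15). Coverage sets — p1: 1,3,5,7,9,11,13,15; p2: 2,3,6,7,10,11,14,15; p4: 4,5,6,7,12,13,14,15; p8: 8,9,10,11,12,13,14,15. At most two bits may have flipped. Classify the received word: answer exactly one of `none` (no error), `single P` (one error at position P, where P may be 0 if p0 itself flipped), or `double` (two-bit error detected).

s1: b1⊕b3⊕b5⊕b7⊕b9⊕b11⊕b13⊕b15 = 1⊕1⊕0⊕1⊕0⊕0⊕1⊕0 = 0
s2: b2⊕b3⊕b6⊕b7⊕b10⊕b11⊕b14⊕b15 = 0⊕1⊕0⊕1⊕1⊕0⊕1⊕0 = 0
s4: b4⊕b5⊕b6⊕b7⊕b12⊕b13⊕b14⊕b15 = 0⊕0⊕0⊕1⊕1⊕1⊕1⊕0 = 0
s8: b8⊕b9⊕b10⊕b11⊕b12⊕b13⊕b14⊕b15 = 0⊕0⊕1⊕0⊕1⊕1⊕1⊕0 = 0
Syndrome (s8...s1) = 0000 → position 0 (no error).
Overall parity (XOR of all 16 bits, including p0): 1⊕1⊕0⊕1⊕0⊕0⊕0⊕1⊕0⊕0⊕1⊕0⊕1⊕1⊕1⊕0 = 0
Overall=0, syndrome position=0 → no error.

none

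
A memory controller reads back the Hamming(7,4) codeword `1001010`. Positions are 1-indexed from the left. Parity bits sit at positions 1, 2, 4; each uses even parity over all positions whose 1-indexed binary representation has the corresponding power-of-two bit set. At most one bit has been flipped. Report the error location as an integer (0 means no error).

s1: b1⊕b3⊕b5⊕b7 = 1⊕0⊕0⊕0 = 1
s2: b2⊕b3⊕b6⊕b7 = 0⊕0⊕1⊕0 = 1
s4: b4⊕b5⊕b6⊕b7 = 1⊕0⊕1⊕0 = 0
Syndrome (s4...s1) = 011 → position 3.

3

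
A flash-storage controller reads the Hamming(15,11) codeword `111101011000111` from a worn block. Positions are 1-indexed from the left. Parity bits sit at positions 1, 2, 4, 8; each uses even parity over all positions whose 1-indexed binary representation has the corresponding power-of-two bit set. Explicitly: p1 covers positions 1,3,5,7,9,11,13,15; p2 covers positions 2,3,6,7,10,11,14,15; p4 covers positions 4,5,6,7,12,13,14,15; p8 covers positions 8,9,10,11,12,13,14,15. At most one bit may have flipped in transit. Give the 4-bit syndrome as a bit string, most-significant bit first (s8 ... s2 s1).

1111

s1: b1⊕b3⊕b5⊕b7⊕b9⊕b11⊕b13⊕b15 = 1⊕1⊕0⊕0⊕1⊕0⊕1⊕1 = 1
s2: b2⊕b3⊕b6⊕b7⊕b10⊕b11⊕b14⊕b15 = 1⊕1⊕1⊕0⊕0⊕0⊕1⊕1 = 1
s4: b4⊕b5⊕b6⊕b7⊕b12⊕b13⊕b14⊕b15 = 1⊕0⊕1⊕0⊕0⊕1⊕1⊕1 = 1
s8: b8⊕b9⊕b10⊕b11⊕b12⊕b13⊕b14⊕b15 = 1⊕1⊕0⊕0⊕0⊕1⊕1⊕1 = 1
Syndrome (s8...s1) = 1111 → position 15.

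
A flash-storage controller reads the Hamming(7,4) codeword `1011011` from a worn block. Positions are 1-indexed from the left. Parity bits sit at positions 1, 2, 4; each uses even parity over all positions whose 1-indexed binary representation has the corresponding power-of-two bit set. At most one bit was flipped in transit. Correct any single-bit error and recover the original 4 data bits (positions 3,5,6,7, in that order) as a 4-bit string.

s1: b1⊕b3⊕b5⊕b7 = 1⊕1⊕0⊕1 = 1
s2: b2⊕b3⊕b6⊕b7 = 0⊕1⊕1⊕1 = 1
s4: b4⊕b5⊕b6⊕b7 = 1⊕0⊕1⊕1 = 1
Syndrome (s4...s1) = 111 → position 7.
Flip bit 7: corrected codeword = 1011010
Data bits at positions 3,5,6,7: 1010

1010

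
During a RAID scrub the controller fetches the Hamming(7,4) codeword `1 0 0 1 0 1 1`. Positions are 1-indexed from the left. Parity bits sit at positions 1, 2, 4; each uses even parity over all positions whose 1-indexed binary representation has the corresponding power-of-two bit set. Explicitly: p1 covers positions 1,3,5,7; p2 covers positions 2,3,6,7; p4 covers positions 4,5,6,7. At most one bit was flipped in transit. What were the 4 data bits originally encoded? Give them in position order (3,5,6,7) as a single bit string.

s1: b1⊕b3⊕b5⊕b7 = 1⊕0⊕0⊕1 = 0
s2: b2⊕b3⊕b6⊕b7 = 0⊕0⊕1⊕1 = 0
s4: b4⊕b5⊕b6⊕b7 = 1⊕0⊕1⊕1 = 1
Syndrome (s4...s1) = 100 → position 4.
Flip bit 4: corrected codeword = 1000011
Data bits at positions 3,5,6,7: 0011

0011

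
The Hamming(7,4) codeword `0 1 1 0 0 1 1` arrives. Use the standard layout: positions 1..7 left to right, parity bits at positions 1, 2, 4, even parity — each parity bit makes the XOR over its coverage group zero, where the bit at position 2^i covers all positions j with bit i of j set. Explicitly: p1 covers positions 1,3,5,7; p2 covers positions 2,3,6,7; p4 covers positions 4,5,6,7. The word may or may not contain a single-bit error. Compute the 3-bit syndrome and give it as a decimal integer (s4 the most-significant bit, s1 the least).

0

s1: b1⊕b3⊕b5⊕b7 = 0⊕1⊕0⊕1 = 0
s2: b2⊕b3⊕b6⊕b7 = 1⊕1⊕1⊕1 = 0
s4: b4⊕b5⊕b6⊕b7 = 0⊕0⊕1⊕1 = 0
Syndrome (s4...s1) = 000 → position 0 (no error).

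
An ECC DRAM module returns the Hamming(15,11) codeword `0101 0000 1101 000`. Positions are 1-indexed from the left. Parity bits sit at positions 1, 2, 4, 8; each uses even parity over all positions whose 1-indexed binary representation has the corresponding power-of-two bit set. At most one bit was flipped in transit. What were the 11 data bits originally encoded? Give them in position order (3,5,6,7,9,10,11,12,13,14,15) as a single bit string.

00000101000

s1: b1⊕b3⊕b5⊕b7⊕b9⊕b11⊕b13⊕b15 = 0⊕0⊕0⊕0⊕1⊕0⊕0⊕0 = 1
s2: b2⊕b3⊕b6⊕b7⊕b10⊕b11⊕b14⊕b15 = 1⊕0⊕0⊕0⊕1⊕0⊕0⊕0 = 0
s4: b4⊕b5⊕b6⊕b7⊕b12⊕b13⊕b14⊕b15 = 1⊕0⊕0⊕0⊕1⊕0⊕0⊕0 = 0
s8: b8⊕b9⊕b10⊕b11⊕b12⊕b13⊕b14⊕b15 = 0⊕1⊕1⊕0⊕1⊕0⊕0⊕0 = 1
Syndrome (s8...s1) = 1001 → position 9.
Flip bit 9: corrected codeword = 010100000101000
Data bits at positions 3,5,6,7,9,10,11,12,13,14,15: 00000101000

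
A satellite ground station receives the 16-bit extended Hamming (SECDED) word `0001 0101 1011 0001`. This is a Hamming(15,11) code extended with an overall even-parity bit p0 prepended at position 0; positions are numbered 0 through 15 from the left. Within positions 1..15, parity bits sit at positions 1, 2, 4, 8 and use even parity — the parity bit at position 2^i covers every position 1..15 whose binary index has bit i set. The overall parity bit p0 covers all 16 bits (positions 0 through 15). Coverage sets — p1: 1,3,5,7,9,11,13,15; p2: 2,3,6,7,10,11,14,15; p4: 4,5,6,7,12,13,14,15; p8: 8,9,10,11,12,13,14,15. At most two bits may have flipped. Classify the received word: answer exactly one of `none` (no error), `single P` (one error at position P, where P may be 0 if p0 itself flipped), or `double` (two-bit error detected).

s1: b1⊕b3⊕b5⊕b7⊕b9⊕b11⊕b13⊕b15 = 0⊕1⊕1⊕1⊕0⊕1⊕0⊕1 = 1
s2: b2⊕b3⊕b6⊕b7⊕b10⊕b11⊕b14⊕b15 = 0⊕1⊕0⊕1⊕1⊕1⊕0⊕1 = 1
s4: b4⊕b5⊕b6⊕b7⊕b12⊕b13⊕b14⊕b15 = 0⊕1⊕0⊕1⊕0⊕0⊕0⊕1 = 1
s8: b8⊕b9⊕b10⊕b11⊕b12⊕b13⊕b14⊕b15 = 1⊕0⊕1⊕1⊕0⊕0⊕0⊕1 = 0
Syndrome (s8...s1) = 0111 → position 7.
Overall parity (XOR of all 16 bits, including p0): 0⊕0⊕0⊕1⊕0⊕1⊕0⊕1⊕1⊕0⊕1⊕1⊕0⊕0⊕0⊕1 = 1
Overall=1, syndrome position=7 → single-bit error at position 7.

single 7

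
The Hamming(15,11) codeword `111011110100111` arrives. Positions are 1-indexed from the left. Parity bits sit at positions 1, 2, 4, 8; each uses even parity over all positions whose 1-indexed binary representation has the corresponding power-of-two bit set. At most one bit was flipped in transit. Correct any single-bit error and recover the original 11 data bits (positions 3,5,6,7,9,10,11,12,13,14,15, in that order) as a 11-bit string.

11110000111

s1: b1⊕b3⊕b5⊕b7⊕b9⊕b11⊕b13⊕b15 = 1⊕1⊕1⊕1⊕0⊕0⊕1⊕1 = 0
s2: b2⊕b3⊕b6⊕b7⊕b10⊕b11⊕b14⊕b15 = 1⊕1⊕1⊕1⊕1⊕0⊕1⊕1 = 1
s4: b4⊕b5⊕b6⊕b7⊕b12⊕b13⊕b14⊕b15 = 0⊕1⊕1⊕1⊕0⊕1⊕1⊕1 = 0
s8: b8⊕b9⊕b10⊕b11⊕b12⊕b13⊕b14⊕b15 = 1⊕0⊕1⊕0⊕0⊕1⊕1⊕1 = 1
Syndrome (s8...s1) = 1010 → position 10.
Flip bit 10: corrected codeword = 111011110000111
Data bits at positions 3,5,6,7,9,10,11,12,13,14,15: 11110000111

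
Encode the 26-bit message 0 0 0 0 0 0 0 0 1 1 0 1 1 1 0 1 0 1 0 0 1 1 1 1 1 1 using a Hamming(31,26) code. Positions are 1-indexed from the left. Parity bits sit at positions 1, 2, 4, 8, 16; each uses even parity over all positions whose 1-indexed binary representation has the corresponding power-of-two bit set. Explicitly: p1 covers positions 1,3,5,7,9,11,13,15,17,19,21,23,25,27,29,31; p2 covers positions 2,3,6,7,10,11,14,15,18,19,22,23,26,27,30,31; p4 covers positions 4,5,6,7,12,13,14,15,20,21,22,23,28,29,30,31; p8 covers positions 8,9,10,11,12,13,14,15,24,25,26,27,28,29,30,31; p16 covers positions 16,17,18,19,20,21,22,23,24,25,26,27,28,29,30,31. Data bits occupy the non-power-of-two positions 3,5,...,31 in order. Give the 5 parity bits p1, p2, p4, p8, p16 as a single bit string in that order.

00001

Place data bits at non-power-of-two positions: b3=0, b5=0, b6=0, b7=0, b9=0, b10=0, b11=0, b12=0, b13=1, b14=1, b15=0, b17=1, b18=1, b19=1, b20=0, b21=1, b22=0, b23=1, b24=0, b25=0, b26=1, b27=1, b28=1, b29=1, b30=1, b31=1.
p1 = XOR of data positions {3,5,7,9,11,13,15,17,19,21,23,25,27,29,31} = 0⊕0⊕0⊕0⊕0⊕1⊕0⊕1⊕1⊕1⊕1⊕0⊕1⊕1⊕1 = 0
p2 = XOR of data positions {3,6,7,10,11,14,15,18,19,22,23,26,27,30,31} = 0⊕0⊕0⊕0⊕0⊕1⊕0⊕1⊕1⊕0⊕1⊕1⊕1⊕1⊕1 = 0
p4 = XOR of data positions {5,6,7,12,13,14,15,20,21,22,23,28,29,30,31} = 0⊕0⊕0⊕0⊕1⊕1⊕0⊕0⊕1⊕0⊕1⊕1⊕1⊕1⊕1 = 0
p8 = XOR of data positions {9,10,11,12,13,14,15,24,25,26,27,28,29,30,31} = 0⊕0⊕0⊕0⊕1⊕1⊕0⊕0⊕0⊕1⊕1⊕1⊕1⊕1⊕1 = 0
p16 = XOR of data positions {17,18,19,20,21,22,23,24,25,26,27,28,29,30,31} = 1⊕1⊕1⊕0⊕1⊕0⊕1⊕0⊕0⊕1⊕1⊕1⊕1⊕1⊕1 = 1
Parity bits p1,p2,p4,p8,p16 = 00001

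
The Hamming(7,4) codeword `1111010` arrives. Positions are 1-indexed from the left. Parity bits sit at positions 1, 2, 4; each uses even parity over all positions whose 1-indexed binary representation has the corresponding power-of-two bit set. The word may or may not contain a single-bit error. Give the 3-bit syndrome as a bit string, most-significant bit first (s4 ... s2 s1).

010

s1: b1⊕b3⊕b5⊕b7 = 1⊕1⊕0⊕0 = 0
s2: b2⊕b3⊕b6⊕b7 = 1⊕1⊕1⊕0 = 1
s4: b4⊕b5⊕b6⊕b7 = 1⊕0⊕1⊕0 = 0
Syndrome (s4...s1) = 010 → position 2.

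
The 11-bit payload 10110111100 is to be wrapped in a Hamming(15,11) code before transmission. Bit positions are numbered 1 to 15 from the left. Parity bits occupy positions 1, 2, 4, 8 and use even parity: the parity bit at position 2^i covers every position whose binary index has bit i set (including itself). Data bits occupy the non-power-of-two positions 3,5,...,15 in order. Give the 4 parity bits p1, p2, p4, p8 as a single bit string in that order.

Place data bits at non-power-of-two positions: b3=1, b5=0, b6=1, b7=1, b9=0, b10=1, b11=1, b12=1, b13=1, b14=0, b15=0.
p1 = XOR of data positions {3,5,7,9,11,13,15} = 1⊕0⊕1⊕0⊕1⊕1⊕0 = 0
p2 = XOR of data positions {3,6,7,10,11,14,15} = 1⊕1⊕1⊕1⊕1⊕0⊕0 = 1
p4 = XOR of data positions {5,6,7,12,13,14,15} = 0⊕1⊕1⊕1⊕1⊕0⊕0 = 0
p8 = XOR of data positions {9,10,11,12,13,14,15} = 0⊕1⊕1⊕1⊕1⊕0⊕0 = 0
Parity bits p1,p2,p4,p8 = 0100

0100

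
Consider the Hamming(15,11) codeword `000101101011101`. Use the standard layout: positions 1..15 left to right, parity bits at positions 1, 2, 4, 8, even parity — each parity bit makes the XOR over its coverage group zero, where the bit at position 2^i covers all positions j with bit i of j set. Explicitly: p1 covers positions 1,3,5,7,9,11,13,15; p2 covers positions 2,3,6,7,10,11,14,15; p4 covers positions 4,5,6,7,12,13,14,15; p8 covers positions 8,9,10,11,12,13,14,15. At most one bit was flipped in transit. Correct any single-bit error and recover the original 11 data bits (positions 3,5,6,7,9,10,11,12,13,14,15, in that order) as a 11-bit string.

s1: b1⊕b3⊕b5⊕b7⊕b9⊕b11⊕b13⊕b15 = 0⊕0⊕0⊕1⊕1⊕1⊕1⊕1 = 1
s2: b2⊕b3⊕b6⊕b7⊕b10⊕b11⊕b14⊕b15 = 0⊕0⊕1⊕1⊕0⊕1⊕0⊕1 = 0
s4: b4⊕b5⊕b6⊕b7⊕b12⊕b13⊕b14⊕b15 = 1⊕0⊕1⊕1⊕1⊕1⊕0⊕1 = 0
s8: b8⊕b9⊕b10⊕b11⊕b12⊕b13⊕b14⊕b15 = 0⊕1⊕0⊕1⊕1⊕1⊕0⊕1 = 1
Syndrome (s8...s1) = 1001 → position 9.
Flip bit 9: corrected codeword = 000101100011101
Data bits at positions 3,5,6,7,9,10,11,12,13,14,15: 00110011101

00110011101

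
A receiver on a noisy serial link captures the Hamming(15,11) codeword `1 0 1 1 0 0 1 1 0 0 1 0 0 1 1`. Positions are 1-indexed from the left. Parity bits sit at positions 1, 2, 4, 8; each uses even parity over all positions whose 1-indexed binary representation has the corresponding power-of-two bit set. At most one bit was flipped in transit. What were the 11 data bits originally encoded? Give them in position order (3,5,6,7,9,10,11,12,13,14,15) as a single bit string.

s1: b1⊕b3⊕b5⊕b7⊕b9⊕b11⊕b13⊕b15 = 1⊕1⊕0⊕1⊕0⊕1⊕0⊕1 = 1
s2: b2⊕b3⊕b6⊕b7⊕b10⊕b11⊕b14⊕b15 = 0⊕1⊕0⊕1⊕0⊕1⊕1⊕1 = 1
s4: b4⊕b5⊕b6⊕b7⊕b12⊕b13⊕b14⊕b15 = 1⊕0⊕0⊕1⊕0⊕0⊕1⊕1 = 0
s8: b8⊕b9⊕b10⊕b11⊕b12⊕b13⊕b14⊕b15 = 1⊕0⊕0⊕1⊕0⊕0⊕1⊕1 = 0
Syndrome (s8...s1) = 0011 → position 3.
Flip bit 3: corrected codeword = 100100110010011
Data bits at positions 3,5,6,7,9,10,11,12,13,14,15: 00010010011

00010010011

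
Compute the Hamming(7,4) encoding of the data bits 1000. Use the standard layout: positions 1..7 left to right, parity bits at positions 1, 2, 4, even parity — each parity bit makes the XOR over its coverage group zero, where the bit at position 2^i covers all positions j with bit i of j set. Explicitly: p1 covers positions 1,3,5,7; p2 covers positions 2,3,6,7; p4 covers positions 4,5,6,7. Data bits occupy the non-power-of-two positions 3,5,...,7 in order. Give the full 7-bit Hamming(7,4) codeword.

Place data bits at non-power-of-two positions: b3=1, b5=0, b6=0, b7=0.
p1 = XOR of data positions {3,5,7} = 1⊕0⊕0 = 1
p2 = XOR of data positions {3,6,7} = 1⊕0⊕0 = 1
p4 = XOR of data positions {5,6,7} = 0⊕0⊕0 = 0
Codeword b1..b7 = 1110000

1110000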